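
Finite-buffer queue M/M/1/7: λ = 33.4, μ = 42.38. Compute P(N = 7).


ρ = λ/μ = 33.4/42.38 = 0.7881
P_K = (1−ρ)ρ^K/(1−ρ^(K+1)) = (0.2119·0.188842)/(1 − 0.148828)
= 0.040014/0.851172 = 0.047011

Final: 0.047011


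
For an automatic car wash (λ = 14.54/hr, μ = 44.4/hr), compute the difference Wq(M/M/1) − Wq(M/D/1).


ρ = 14.54/44.4 = 0.3275
Wq(M/M/1) = ρ/(μ−λ) = 0.3275/29.86 = 0.01097 hr
Wq(M/D/1) = ρ/(2(μ−λ)) = 0.005484 hr
Savings = 0.01097 − 0.005484 = 0.005484 hr

Final: 0.005484 hr


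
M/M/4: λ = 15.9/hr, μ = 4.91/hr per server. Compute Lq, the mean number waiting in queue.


a = λ/μ = 3.2383; ρ = a/4 = 0.8096
P₀ = 0.025508
Lq = P₀·a^c·ρ / (c!·(1−ρ)²) = 0.025508·109.96704·0.8096/(24·0.03626)
= 2.60934

Final: 2.60934


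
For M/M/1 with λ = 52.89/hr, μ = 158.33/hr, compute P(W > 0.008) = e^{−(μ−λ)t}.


W ~ Exponential(μ−λ) for M/M/1.
μ − λ = 158.33 − 52.89 = 105.4400
P(W > t) = e^{−(μ−λ)t} = e^{−0.8435} = 0.430194

Final: 0.430194


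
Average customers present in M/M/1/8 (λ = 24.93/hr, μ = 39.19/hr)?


ρ = 24.93/39.19 = 0.6361
L = ρ[1 − (K+1)ρ^K + Kρ^(K+1)] / [(1−ρ)(1−ρ^(K+1))]
Numerator: 0.6361·(1 − 9·0.026815 + 8·0.017058) = 0.569420
Denominator: (0.3639)·(0.982942) = 0.357662
L = 0.569420/0.357662 = 1.5921

Final: 1.5921


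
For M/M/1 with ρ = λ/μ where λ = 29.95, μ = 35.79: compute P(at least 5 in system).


ρ = 29.95/35.79 = 0.8368
P(N ≥ n) = ρ^n = 0.8368^5 = 0.410370

Final: 0.410370


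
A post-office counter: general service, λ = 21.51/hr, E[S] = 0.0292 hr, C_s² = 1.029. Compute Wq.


ρ = λ·E[S] = 21.51·0.0292 = 0.6281
E[S²] = E[S]²(1+C_s²) = 0.0292²·(1+1.029) = 0.001730
Wq = λ·E[S²]/(2(1−ρ)) = 21.51·0.001730/(2·0.3719) = 0.05003 hr

Final: 0.05003 hr


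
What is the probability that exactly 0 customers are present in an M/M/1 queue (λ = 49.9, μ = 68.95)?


ρ = 49.9/68.95 = 0.7237
P_n = (1−ρ)·ρ^n = (1 − 0.7237)·0.7237^0 = 0.2763·1.000000 = 0.276287

Final: 0.276287


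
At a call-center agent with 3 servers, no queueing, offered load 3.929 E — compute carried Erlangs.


B(3,3.929) = 0.444217 (Erlang-B)
Carried load = a(1 − B) = 3.929·(1 − 0.444217) = 3.929·0.555783 = 2.1837 E

Final: 2.1837 Erlangs


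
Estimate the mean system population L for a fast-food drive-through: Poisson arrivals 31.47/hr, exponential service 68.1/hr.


ρ = λ/μ = 31.47/68.1 = 0.4621
L = ρ/(1−ρ) = 0.4621/(1 − 0.4621) = 0.4621/0.5379 = 0.8591

Final: 0.8591


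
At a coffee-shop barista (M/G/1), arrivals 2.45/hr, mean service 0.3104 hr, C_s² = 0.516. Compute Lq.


ρ = λ·E[S] = 2.45·0.3104 = 0.7605
Lq = ρ²(1+C_s²)/(2(1−ρ)) = 0.5783·(1+0.516)/(2·0.2395)
= 0.5783·1.5160/0.4790 = 1.83022

Final: 1.83022


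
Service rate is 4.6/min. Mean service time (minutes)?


Mean service time = 1/μ = 1/4.6 minute = 0.21739 minute
In minutes: 0.21739 × 1 = 0.2174 min

Final: 0.2174 min


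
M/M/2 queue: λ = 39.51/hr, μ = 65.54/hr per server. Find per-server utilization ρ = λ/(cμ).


ρ = λ/(cμ) = 39.51/(2·65.54) = 39.51/131.08 = 0.3014

Final: 0.3014


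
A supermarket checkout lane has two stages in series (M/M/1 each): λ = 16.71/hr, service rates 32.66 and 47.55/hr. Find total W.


Each node sees arrival rate λ = 16.71/hr (tandem ⇒ throughput preserved).
W₁ = 1/(μ₁−λ) = 1/(32.66−16.71) = 0.06270 hr
W₂ = 1/(μ₂−λ) = 1/(47.55−16.71) = 0.03243 hr
W_total = W₁ + W₂ = 0.06270 + 0.03243 = 0.09512 hr

Final: 0.09512 hr


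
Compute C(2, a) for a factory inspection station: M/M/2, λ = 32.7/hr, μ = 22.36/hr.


a = λ/μ = 1.4624; ρ = a/2 = 0.7312
P₀ = 0.155257 (from M/M/c formula)
C(c,a) = [a^c/(c!(1−ρ))]·P₀ = [2.13871/(2·0.2688)]·0.155257
= 3.97850·0.155257 = 0.617690

Final: 0.617690


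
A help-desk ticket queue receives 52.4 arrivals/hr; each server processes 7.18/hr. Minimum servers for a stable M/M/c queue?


Stability requires cμ > λ ⇔ c > λ/μ.
λ/μ = 52.4/7.18 = 7.2981
Minimum integer c = ⌊7.2981⌋ + 1 = 8
Check: 8·7.18 = 57.44 > 52.4, while 7·7.18 = 50.26 ≤ 52.4

Final: 8 servers


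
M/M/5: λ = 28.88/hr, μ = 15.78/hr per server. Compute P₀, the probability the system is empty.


a = λ/μ = 28.88/15.78 = 1.8302; ρ = a/c = 0.3660
Σ_{k=0}^{4} a^k/k! (terms k=0..4) = 1.00000 + 1.83016 + 1.67475 + 1.02169 + 0.46747 = 5.99407
Tail: a^5/(5!(1−ρ)) = 20.53293/(120·0.6340) = 0.26990
P₀ = 1/(5.99407 + 0.26990) = 1/6.26397 = 0.159643

Final: 0.159643


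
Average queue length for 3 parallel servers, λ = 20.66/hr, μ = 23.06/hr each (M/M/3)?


a = λ/μ = 0.8959; ρ = a/3 = 0.2986
P₀ = 0.405161
Lq = P₀·a^c·ρ / (c!·(1−ρ)²) = 0.405161·0.71914·0.2986/(6·0.49190)
= 0.02948

Final: 0.02948


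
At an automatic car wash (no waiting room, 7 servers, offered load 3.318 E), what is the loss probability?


B(c,a) = (a^c/c!) / Σ_{k=0}^{c} a^k/k!
a^7/7! = 0.878424
Σ terms (k=0..7): 1.00000 + 3.31800 + 5.50456 + 6.08805 + 5.05003 + 3.35120 + 1.85321 + 0.87842 = 27.043483
B = 0.878424/27.043483 = 0.032482

Final: 0.032482


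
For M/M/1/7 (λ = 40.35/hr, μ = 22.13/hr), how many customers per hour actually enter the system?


ρ = 1.8233; P_K = (1−ρ)ρ^7/(1−ρ^8) = 0.455276
λ_eff = λ(1 − P_K) = 40.35·(1 − 0.455276) = 40.35·0.544724 = 21.9796 /hr

Final: 21.9796 /hr


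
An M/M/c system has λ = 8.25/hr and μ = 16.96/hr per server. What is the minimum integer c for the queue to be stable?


Stability requires cμ > λ ⇔ c > λ/μ.
λ/μ = 8.25/16.96 = 0.4864
Minimum integer c = ⌊0.4864⌋ + 1 = 1
Check: 1·16.96 = 16.96 > 8.25, while 0·16.96 = 0.00 ≤ 8.25

Final: 1 servers


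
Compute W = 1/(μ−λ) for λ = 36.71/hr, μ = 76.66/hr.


W = 1/(μ−λ) = 1/(76.66 − 36.71) = 1/39.95 = 0.02503 hr

Final: 0.02503 hr


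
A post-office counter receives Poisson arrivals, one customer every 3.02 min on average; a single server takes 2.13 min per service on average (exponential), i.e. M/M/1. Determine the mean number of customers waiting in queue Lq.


λ = 60/3.02 = 19.8675 /hr
μ = 60/2.13 = 28.1690 /hr
ρ = λ/μ = 19.8675/28.1690 = 0.7053
Lq = ρ²/(1−ρ) = 0.4974/0.2947 = 1.6880

Final: 1.6880


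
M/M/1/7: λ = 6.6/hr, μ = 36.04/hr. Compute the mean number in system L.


ρ = 6.6/36.04 = 0.1831
L = ρ[1 − (K+1)ρ^K + Kρ^(K+1)] / [(1−ρ)(1−ρ^(K+1))]
Numerator: 0.1831·(1 − 8·0.000006907 + 7·0.000001265) = 0.183121
Denominator: (0.8169)·(0.999999) = 0.816869
L = 0.183121/0.816869 = 0.2242

Final: 0.2242


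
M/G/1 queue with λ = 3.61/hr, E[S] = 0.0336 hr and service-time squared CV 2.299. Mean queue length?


ρ = λ·E[S] = 3.61·0.0336 = 0.1213
Lq = ρ²(1+C_s²)/(2(1−ρ)) = 0.01471·(1+2.299)/(2·0.8787)
= 0.01471·3.2990/1.7574 = 0.02762

Final: 0.02762


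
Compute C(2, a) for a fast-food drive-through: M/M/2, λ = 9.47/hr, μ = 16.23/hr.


a = λ/μ = 0.5835; ρ = a/2 = 0.2917
P₀ = 0.548295 (from M/M/c formula)
C(c,a) = [a^c/(c!(1−ρ))]·P₀ = [0.34046/(2·0.7083)]·0.548295
= 0.24035·0.548295 = 0.131782

Final: 0.131782


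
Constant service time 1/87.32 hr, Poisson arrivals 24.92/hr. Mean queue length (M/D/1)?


ρ = 24.92/87.32 = 0.2854
M/D/1: Lq = ρ²/(2(1−ρ)) = 0.08145/(2·0.7146) = 0.05699

Final: 0.05699


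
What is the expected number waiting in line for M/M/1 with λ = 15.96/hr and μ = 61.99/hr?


ρ = 15.96/61.99 = 0.2575
Lq = ρ²/(1−ρ) = 0.06629/0.7425 = 0.08927

Final: 0.08927


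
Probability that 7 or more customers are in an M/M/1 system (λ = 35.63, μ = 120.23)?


ρ = 35.63/120.23 = 0.2963
P(N ≥ n) = ρ^n = 0.2963^7 = 0.0002007

Final: 0.0002007


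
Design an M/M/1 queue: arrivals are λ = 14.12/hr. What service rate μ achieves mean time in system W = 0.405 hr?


W = 1/(μ−λ) ⇒ μ − λ = 1/W = 1/0.405 = 2.4691
μ = λ + 1/W = 14.12 + 2.4691 = 16.5891 per hr

Final: 16.5891 /hr


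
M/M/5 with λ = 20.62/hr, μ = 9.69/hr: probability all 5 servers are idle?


a = λ/μ = 20.62/9.69 = 2.1280; ρ = a/c = 0.4256
Σ_{k=0}^{4} a^k/k! (terms k=0..4) = 1.00000 + 2.12797 + 2.26412 + 1.60599 + 0.85437 = 7.85246
Tail: a^5/(5!(1−ρ)) = 43.63394/(120·0.5744) = 0.63303
P₀ = 1/(7.85246 + 0.63303) = 1/8.48548 = 0.117848

Final: 0.117848


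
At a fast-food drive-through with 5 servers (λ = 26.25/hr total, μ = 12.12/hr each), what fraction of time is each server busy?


ρ = λ/(cμ) = 26.25/(5·12.12) = 26.25/60.60 = 0.4332

Final: 0.4332


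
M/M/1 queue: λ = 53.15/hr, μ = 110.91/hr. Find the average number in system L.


ρ = λ/μ = 53.15/110.91 = 0.4792
L = ρ/(1−ρ) = 0.4792/(1 − 0.4792) = 0.4792/0.5208 = 0.9202

Final: 0.9202


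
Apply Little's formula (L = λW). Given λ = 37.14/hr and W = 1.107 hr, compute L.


L = λW = 37.14·1.107 = 41.1140

Final: 41.1140


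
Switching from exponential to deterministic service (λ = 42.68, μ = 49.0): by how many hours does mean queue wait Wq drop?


ρ = 42.68/49.0 = 0.8710
Wq(M/M/1) = ρ/(μ−λ) = 0.8710/6.32 = 0.13782 hr
Wq(M/D/1) = ρ/(2(μ−λ)) = 0.06891 hr
Savings = 0.13782 − 0.06891 = 0.06891 hr

Final: 0.06891 hr


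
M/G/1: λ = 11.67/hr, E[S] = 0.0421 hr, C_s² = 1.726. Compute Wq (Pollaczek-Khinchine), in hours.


ρ = λ·E[S] = 11.67·0.0421 = 0.4913
E[S²] = E[S]²(1+C_s²) = 0.0421²·(1+1.726) = 0.004832
Wq = λ·E[S²]/(2(1−ρ)) = 11.67·0.004832/(2·0.5087) = 0.05542 hr

Final: 0.05542 hr


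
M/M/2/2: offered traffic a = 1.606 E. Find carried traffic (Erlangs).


B(2,1.606) = 0.331043 (Erlang-B)
Carried load = a(1 − B) = 1.606·(1 − 0.331043) = 1.606·0.668957 = 1.0743 E

Final: 1.0743 Erlangs


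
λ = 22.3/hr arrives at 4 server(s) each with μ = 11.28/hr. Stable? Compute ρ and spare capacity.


Total capacity cμ = 4·11.28 = 45.12/hr
ρ = λ/(cμ) = 22.3/45.12 = 0.4942
Stable ⇔ ρ < 1: YES
Spare capacity = cμ − λ = 45.12 − 22.3 = 22.82/hr

Final: ρ = 0.4942; stable; margin = 22.82/hr


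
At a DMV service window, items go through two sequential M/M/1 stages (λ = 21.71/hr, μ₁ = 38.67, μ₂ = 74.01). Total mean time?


Each node sees arrival rate λ = 21.71/hr (tandem ⇒ throughput preserved).
W₁ = 1/(μ₁−λ) = 1/(38.67−21.71) = 0.05896 hr
W₂ = 1/(μ₂−λ) = 1/(74.01−21.71) = 0.01912 hr
W_total = W₁ + W₂ = 0.05896 + 0.01912 = 0.07808 hr

Final: 0.07808 hr


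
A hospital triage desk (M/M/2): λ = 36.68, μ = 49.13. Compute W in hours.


a = 0.7466; ρ = 0.3733; P₀ = 0.456351
Lq = P₀·a^c·ρ/(c!(1−ρ)²) = 0.12088
Wq = Lq/λ = 0.12088/36.68 = 0.003296 hr
W = Wq + 1/μ = 0.003296 + 0.02035 = 0.02365 hr

Final: 0.02365 hr


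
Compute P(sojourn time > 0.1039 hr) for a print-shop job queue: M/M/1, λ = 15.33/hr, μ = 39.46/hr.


W ~ Exponential(μ−λ) for M/M/1.
μ − λ = 39.46 − 15.33 = 24.1300
P(W > t) = e^{−(μ−λ)t} = e^{−2.5071} = 0.081504

Final: 0.081504


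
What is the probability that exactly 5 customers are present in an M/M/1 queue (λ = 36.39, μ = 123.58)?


ρ = 36.39/123.58 = 0.2945
P_n = (1−ρ)·ρ^n = (1 − 0.2945)·0.2945^5 = 0.7055·0.002214 = 0.001562

Final: 0.001562


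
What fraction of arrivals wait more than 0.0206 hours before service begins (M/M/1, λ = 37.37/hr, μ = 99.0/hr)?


ρ = 37.37/99.0 = 0.3775
P(Wq > t) = ρ·e^{−(μ−λ)t} = 0.3775·e^{−1.2696}
= 0.3775·0.280950 = 0.106052

Final: 0.106052


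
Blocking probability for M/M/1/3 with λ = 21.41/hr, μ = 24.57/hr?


ρ = λ/μ = 21.41/24.57 = 0.8714
P_K = (1−ρ)ρ^K/(1−ρ^(K+1)) = (0.1286·0.661659)/(1 − 0.576562)
= 0.085097/0.423438 = 0.200968

Final: 0.200968


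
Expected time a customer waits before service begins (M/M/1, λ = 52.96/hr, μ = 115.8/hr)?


ρ = 52.96/115.8 = 0.4573
Wq = ρ/(μ−λ) = 0.4573/(115.8 − 52.96) = 0.4573/62.84 = 0.007278 hr

Final: 0.007278 hr


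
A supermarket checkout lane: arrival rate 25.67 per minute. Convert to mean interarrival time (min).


Mean interarrival time = 1/λ = 1/25.67 minute = 0.03896 minute
In minutes: 0.03896 × 1 = 0.03896 min

Final: 0.03896 min


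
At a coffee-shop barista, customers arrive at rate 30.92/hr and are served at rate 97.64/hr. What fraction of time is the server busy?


ρ = λ/μ = 30.92/97.64 = 0.3167

Final: 0.3167


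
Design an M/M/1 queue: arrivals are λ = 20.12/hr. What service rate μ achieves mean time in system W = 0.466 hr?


W = 1/(μ−λ) ⇒ μ − λ = 1/W = 1/0.466 = 2.1459
μ = λ + 1/W = 20.12 + 2.1459 = 22.2659 per hr

Final: 22.2659 /hr


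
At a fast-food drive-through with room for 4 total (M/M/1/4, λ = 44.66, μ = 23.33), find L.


ρ = 44.66/23.33 = 1.9143
L = ρ[1 − (K+1)ρ^K + Kρ^(K+1)] / [(1−ρ)(1−ρ^(K+1))]
Numerator: 1.9143·(1 − 5·13.428142 + 4·25.705136) = 70.215232
Denominator: (-0.9143)·(-24.705136) = 22.587250
L = 70.215232/22.587250 = 3.1086

Final: 3.1086


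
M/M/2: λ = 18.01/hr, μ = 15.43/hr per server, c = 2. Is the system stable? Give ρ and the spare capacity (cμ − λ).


Total capacity cμ = 2·15.43 = 30.86/hr
ρ = λ/(cμ) = 18.01/30.86 = 0.5836
Stable ⇔ ρ < 1: YES
Spare capacity = cμ − λ = 30.86 − 18.01 = 12.85/hr

Final: ρ = 0.5836; stable; margin = 12.85/hr


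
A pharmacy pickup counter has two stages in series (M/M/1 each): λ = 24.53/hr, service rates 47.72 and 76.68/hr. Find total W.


Each node sees arrival rate λ = 24.53/hr (tandem ⇒ throughput preserved).
W₁ = 1/(μ₁−λ) = 1/(47.72−24.53) = 0.04312 hr
W₂ = 1/(μ₂−λ) = 1/(76.68−24.53) = 0.01918 hr
W_total = W₁ + W₂ = 0.04312 + 0.01918 = 0.06230 hr

Final: 0.06230 hr


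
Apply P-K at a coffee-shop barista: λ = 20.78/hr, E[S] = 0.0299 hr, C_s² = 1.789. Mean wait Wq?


ρ = λ·E[S] = 20.78·0.0299 = 0.6213
E[S²] = E[S]²(1+C_s²) = 0.0299²·(1+1.789) = 0.002493
Wq = λ·E[S²]/(2(1−ρ)) = 20.78·0.002493/(2·0.3787) = 0.06841 hr

Final: 0.06841 hr


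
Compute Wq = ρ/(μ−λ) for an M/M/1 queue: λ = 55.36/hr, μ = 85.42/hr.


ρ = 55.36/85.42 = 0.6481
Wq = ρ/(μ−λ) = 0.6481/(85.42 − 55.36) = 0.6481/30.06 = 0.02156 hr

Final: 0.02156 hr


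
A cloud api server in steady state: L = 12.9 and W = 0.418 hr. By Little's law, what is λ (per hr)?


λ = L/W = 12.9/0.418 = 30.8612 /hr

Final: 30.8612 /hr


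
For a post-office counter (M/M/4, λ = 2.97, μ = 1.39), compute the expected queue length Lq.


a = λ/μ = 2.1367; ρ = a/4 = 0.5342
P₀ = 0.112238
Lq = P₀·a^c·ρ / (c!·(1−ρ)²) = 0.112238·20.84331·0.5342/(24·0.21700)
= 0.23995

Final: 0.23995


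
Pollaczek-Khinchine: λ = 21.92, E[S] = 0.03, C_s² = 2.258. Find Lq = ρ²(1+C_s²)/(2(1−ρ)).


ρ = λ·E[S] = 21.92·0.03 = 0.6576
Lq = ρ²(1+C_s²)/(2(1−ρ)) = 0.4324·(1+2.258)/(2·0.3424)
= 0.4324·3.2580/0.6848 = 2.05736

Final: 2.05736


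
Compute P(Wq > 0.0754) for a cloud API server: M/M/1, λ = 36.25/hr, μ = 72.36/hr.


ρ = 36.25/72.36 = 0.5010
P(Wq > t) = ρ·e^{−(μ−λ)t} = 0.5010·e^{−2.7227}
= 0.5010·0.065698 = 0.032912

Final: 0.032912


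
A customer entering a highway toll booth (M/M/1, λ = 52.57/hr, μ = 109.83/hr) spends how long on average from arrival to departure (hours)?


W = 1/(μ−λ) = 1/(109.83 − 52.57) = 1/57.26 = 0.01746 hr

Final: 0.01746 hr


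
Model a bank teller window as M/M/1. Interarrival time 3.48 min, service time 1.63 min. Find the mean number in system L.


λ = 60/3.48 = 17.2414 /hr
μ = 60/1.63 = 36.8098 /hr
ρ = λ/μ = 17.2414/36.8098 = 0.4684
L = ρ/(1−ρ) = 0.4684/0.5316 = 0.8811

Final: 0.8811


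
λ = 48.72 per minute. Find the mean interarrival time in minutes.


Mean interarrival time = 1/λ = 1/48.72 minute = 0.02053 minute
In minutes: 0.02053 × 1 = 0.02053 min

Final: 0.02053 min


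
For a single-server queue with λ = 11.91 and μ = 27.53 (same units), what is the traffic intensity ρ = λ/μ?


ρ = λ/μ = 11.91/27.53 = 0.4326

Final: 0.4326


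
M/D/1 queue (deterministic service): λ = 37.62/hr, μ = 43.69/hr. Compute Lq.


ρ = 37.62/43.69 = 0.8611
M/D/1: Lq = ρ²/(2(1−ρ)) = 0.7414/(2·0.1389) = 2.66831

Final: 2.66831


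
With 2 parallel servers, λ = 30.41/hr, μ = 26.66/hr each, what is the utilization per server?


ρ = λ/(cμ) = 30.41/(2·26.66) = 30.41/53.32 = 0.5703

Final: 0.5703


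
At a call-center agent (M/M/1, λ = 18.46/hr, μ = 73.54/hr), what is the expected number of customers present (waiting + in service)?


ρ = λ/μ = 18.46/73.54 = 0.2510
L = ρ/(1−ρ) = 0.2510/(1 − 0.2510) = 0.2510/0.7490 = 0.3351

Final: 0.3351


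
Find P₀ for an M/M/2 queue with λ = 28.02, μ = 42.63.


a = λ/μ = 28.02/42.63 = 0.6573; ρ = a/c = 0.3286
Σ_{k=0}^{1} a^k/k! (terms k=0..1) = 1.00000 + 0.65728 = 1.65728
Tail: a^2/(2!(1−ρ)) = 0.43202/(2·0.6714) = 0.32175
P₀ = 1/(1.65728 + 0.32175) = 1/1.97904 = 0.505297

Final: 0.505297


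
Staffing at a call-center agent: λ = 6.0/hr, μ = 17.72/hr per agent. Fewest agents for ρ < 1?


Stability requires cμ > λ ⇔ c > λ/μ.
λ/μ = 6.0/17.72 = 0.3386
Minimum integer c = ⌊0.3386⌋ + 1 = 1
Check: 1·17.72 = 17.72 > 6.0, while 0·17.72 = 0.00 ≤ 6.0

Final: 1 servers


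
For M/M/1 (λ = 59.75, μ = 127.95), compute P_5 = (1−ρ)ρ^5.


ρ = 59.75/127.95 = 0.4670
P_n = (1−ρ)·ρ^n = (1 − 0.4670)·0.4670^5 = 0.5330·0.022207 = 0.011837

Final: 0.011837


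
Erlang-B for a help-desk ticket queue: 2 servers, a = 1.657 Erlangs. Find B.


B(c,a) = (a^c/c!) / Σ_{k=0}^{c} a^k/k!
a^2/2! = 1.372825
Σ terms (k=0..2): 1.00000 + 1.65700 + 1.37282 = 4.029825
B = 1.372825/4.029825 = 0.340666

Final: 0.340666


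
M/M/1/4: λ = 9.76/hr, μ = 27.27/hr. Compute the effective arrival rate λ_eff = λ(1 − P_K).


ρ = 0.3579; P_K = (1−ρ)ρ^4/(1−ρ^5) = 0.010598
λ_eff = λ(1 − P_K) = 9.76·(1 − 0.010598) = 9.76·0.989402 = 9.6566 /hr

Final: 9.6566 /hr


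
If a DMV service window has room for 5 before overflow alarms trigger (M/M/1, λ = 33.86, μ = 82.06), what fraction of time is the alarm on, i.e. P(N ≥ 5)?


ρ = 33.86/82.06 = 0.4126
P(N ≥ n) = ρ^n = 0.4126^5 = 0.011961

Final: 0.011961


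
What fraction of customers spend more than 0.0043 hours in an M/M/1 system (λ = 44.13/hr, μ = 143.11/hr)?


W ~ Exponential(μ−λ) for M/M/1.
μ − λ = 143.11 − 44.13 = 98.9800
P(W > t) = e^{−(μ−λ)t} = e^{−0.4256} = 0.653368

Final: 0.653368


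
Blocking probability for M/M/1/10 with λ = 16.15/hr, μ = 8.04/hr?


ρ = λ/μ = 16.15/8.04 = 2.0087
P_K = (1−ρ)ρ^K/(1−ρ^(K+1)) = (-1.0087·1069.460575)/(1 − 2148.232374)
= -1078.771799/-2147.232374 = 0.502401

Final: 0.502401


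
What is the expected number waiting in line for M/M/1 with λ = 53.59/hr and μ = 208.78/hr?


ρ = 53.59/208.78 = 0.2567
Lq = ρ²/(1−ρ) = 0.06589/0.7433 = 0.08864

Final: 0.08864


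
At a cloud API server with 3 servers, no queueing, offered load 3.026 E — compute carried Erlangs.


B(3,3.026) = 0.349258 (Erlang-B)
Carried load = a(1 − B) = 3.026·(1 − 0.349258) = 3.026·0.650742 = 1.9691 E

Final: 1.9691 Erlangs


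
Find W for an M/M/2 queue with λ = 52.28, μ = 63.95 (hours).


a = 0.8175; ρ = 0.4088; P₀ = 0.419691
Lq = P₀·a^c·ρ/(c!(1−ρ)²) = 0.16399
Wq = Lq/λ = 0.16399/52.28 = 0.003137 hr
W = Wq + 1/μ = 0.003137 + 0.01564 = 0.01877 hr

Final: 0.01877 hr


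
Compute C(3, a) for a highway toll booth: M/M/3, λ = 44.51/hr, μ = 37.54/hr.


a = λ/μ = 1.1857; ρ = a/3 = 0.3952
P₀ = 0.298693 (from M/M/c formula)
C(c,a) = [a^c/(c!(1−ρ))]·P₀ = [1.66682/(6·0.6048)]·0.298693
= 0.45935·0.298693 = 0.137204

Final: 0.137204


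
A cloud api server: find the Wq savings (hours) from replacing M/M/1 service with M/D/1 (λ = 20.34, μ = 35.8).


ρ = 20.34/35.8 = 0.5682
Wq(M/M/1) = ρ/(μ−λ) = 0.5682/15.46 = 0.03675 hr
Wq(M/D/1) = ρ/(2(μ−λ)) = 0.01838 hr
Savings = 0.03675 − 0.01838 = 0.01838 hr

Final: 0.01838 hr


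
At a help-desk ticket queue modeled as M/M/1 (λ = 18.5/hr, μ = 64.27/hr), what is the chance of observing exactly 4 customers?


ρ = 18.5/64.27 = 0.2878
P_n = (1−ρ)·ρ^n = (1 − 0.2878)·0.2878^4 = 0.7122·0.006865 = 0.004889

Final: 0.004889


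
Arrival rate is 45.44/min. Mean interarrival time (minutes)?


Mean interarrival time = 1/λ = 1/45.44 minute = 0.02201 minute
In minutes: 0.02201 × 1 = 0.02201 min

Final: 0.02201 min


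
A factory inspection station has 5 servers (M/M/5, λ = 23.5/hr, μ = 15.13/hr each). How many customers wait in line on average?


a = λ/μ = 1.5532; ρ = a/5 = 0.3106
P₀ = 0.211162
Lq = P₀·a^c·ρ / (c!·(1−ρ)²) = 0.211162·9.03951·0.3106/(120·0.47522)
= 0.01040

Final: 0.01040


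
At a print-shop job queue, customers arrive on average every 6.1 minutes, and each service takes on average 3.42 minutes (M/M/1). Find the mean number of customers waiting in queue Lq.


λ = 60/6.1 = 9.8361 /hr
μ = 60/3.42 = 17.5439 /hr
ρ = λ/μ = 9.8361/17.5439 = 0.5607
Lq = ρ²/(1−ρ) = 0.3143/0.4393 = 0.7155

Final: 0.7155


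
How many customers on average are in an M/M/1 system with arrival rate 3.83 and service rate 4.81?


ρ = λ/μ = 3.83/4.81 = 0.7963
L = ρ/(1−ρ) = 0.7963/(1 − 0.7963) = 0.7963/0.2037 = 3.9082

Final: 3.9082


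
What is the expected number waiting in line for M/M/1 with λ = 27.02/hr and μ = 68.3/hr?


ρ = 27.02/68.3 = 0.3956
Lq = ρ²/(1−ρ) = 0.1565/0.6044 = 0.2589

Final: 0.2589


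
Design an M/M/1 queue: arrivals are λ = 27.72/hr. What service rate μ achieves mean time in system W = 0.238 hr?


W = 1/(μ−λ) ⇒ μ − λ = 1/W = 1/0.238 = 4.2017
μ = λ + 1/W = 27.72 + 4.2017 = 31.9217 per hr

Final: 31.9217 /hr


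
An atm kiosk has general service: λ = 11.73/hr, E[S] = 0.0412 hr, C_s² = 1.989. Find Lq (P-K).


ρ = λ·E[S] = 11.73·0.0412 = 0.4833
Lq = ρ²(1+C_s²)/(2(1−ρ)) = 0.2336·(1+1.989)/(2·0.5167)
= 0.2336·2.9890/1.0334 = 0.67550

Final: 0.67550


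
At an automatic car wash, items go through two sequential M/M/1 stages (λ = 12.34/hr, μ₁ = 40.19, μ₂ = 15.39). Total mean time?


Each node sees arrival rate λ = 12.34/hr (tandem ⇒ throughput preserved).
W₁ = 1/(μ₁−λ) = 1/(40.19−12.34) = 0.03591 hr
W₂ = 1/(μ₂−λ) = 1/(15.39−12.34) = 0.32787 hr
W_total = W₁ + W₂ = 0.03591 + 0.32787 = 0.36378 hr

Final: 0.36378 hr


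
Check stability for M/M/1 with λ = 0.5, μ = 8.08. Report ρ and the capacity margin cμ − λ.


Total capacity cμ = 1·8.08 = 8.08/hr
ρ = λ/(cμ) = 0.5/8.08 = 0.06188
Stable ⇔ ρ < 1: YES
Spare capacity = cμ − λ = 8.08 − 0.5 = 7.58/hr

Final: ρ = 0.06188; stable; margin = 7.58/hr


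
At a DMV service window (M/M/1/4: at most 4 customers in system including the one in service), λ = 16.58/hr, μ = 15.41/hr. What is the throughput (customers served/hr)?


ρ = 1.0759; P_K = (1−ρ)ρ^4/(1−ρ^5) = 0.230288
λ_eff = λ(1 − P_K) = 16.58·(1 − 0.230288) = 16.58·0.769712 = 12.7618 /hr

Final: 12.7618 /hr


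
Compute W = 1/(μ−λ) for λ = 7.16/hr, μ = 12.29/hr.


W = 1/(μ−λ) = 1/(12.29 − 7.16) = 1/5.13 = 0.1949 hr

Final: 0.1949 hr


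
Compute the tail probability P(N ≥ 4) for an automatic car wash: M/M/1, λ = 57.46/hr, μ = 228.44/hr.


ρ = 57.46/228.44 = 0.2515
P(N ≥ n) = ρ^n = 0.2515^4 = 0.004003

Final: 0.004003


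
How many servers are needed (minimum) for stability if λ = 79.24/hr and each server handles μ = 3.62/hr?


Stability requires cμ > λ ⇔ c > λ/μ.
λ/μ = 79.24/3.62 = 21.8895
Minimum integer c = ⌊21.8895⌋ + 1 = 22
Check: 22·3.62 = 79.64 > 79.24, while 21·3.62 = 76.02 ≤ 79.24

Final: 22 servers


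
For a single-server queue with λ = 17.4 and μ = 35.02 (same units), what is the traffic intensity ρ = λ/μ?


ρ = λ/μ = 17.4/35.02 = 0.4969

Final: 0.4969


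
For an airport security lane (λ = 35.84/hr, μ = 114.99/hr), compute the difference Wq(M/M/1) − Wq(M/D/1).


ρ = 35.84/114.99 = 0.3117
Wq(M/M/1) = ρ/(μ−λ) = 0.3117/79.15 = 0.003938 hr
Wq(M/D/1) = ρ/(2(μ−λ)) = 0.001969 hr
Savings = 0.003938 − 0.001969 = 0.001969 hr

Final: 0.001969 hr


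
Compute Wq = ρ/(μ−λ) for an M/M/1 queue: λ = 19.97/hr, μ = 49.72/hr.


ρ = 19.97/49.72 = 0.4016
Wq = ρ/(μ−λ) = 0.4016/(49.72 − 19.97) = 0.4016/29.75 = 0.01350 hr

Final: 0.01350 hr


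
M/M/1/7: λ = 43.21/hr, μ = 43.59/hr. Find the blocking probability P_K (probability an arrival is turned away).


ρ = λ/μ = 43.21/43.59 = 0.9913
P_K = (1−ρ)ρ^K/(1−ρ^(K+1)) = (0.008718·0.940550)/(1 − 0.932350)
= 0.008199/0.067650 = 0.121203

Final: 0.121203


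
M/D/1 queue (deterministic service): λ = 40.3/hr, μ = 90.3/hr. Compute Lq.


ρ = 40.3/90.3 = 0.4463
M/D/1: Lq = ρ²/(2(1−ρ)) = 0.1992/(2·0.5537) = 0.17985

Final: 0.17985


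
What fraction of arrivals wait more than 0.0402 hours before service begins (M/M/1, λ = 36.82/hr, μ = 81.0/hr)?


ρ = 36.82/81.0 = 0.4546
P(Wq > t) = ρ·e^{−(μ−λ)t} = 0.4546·e^{−1.7760}
= 0.4546·0.169308 = 0.076962

Final: 0.076962


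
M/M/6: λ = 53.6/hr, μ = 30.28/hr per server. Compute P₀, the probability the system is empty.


a = λ/μ = 53.6/30.28 = 1.7701; ρ = a/c = 0.2950
Σ_{k=0}^{5} a^k/k! (terms k=0..5) = 1.00000 + 1.77015 + 1.56671 + 0.92443 + 0.40910 + 0.14483 = 5.81521
Tail: a^6/(6!(1−ρ)) = 30.76476/(720·0.7050) = 0.06061
P₀ = 1/(5.81521 + 0.06061) = 1/5.87582 = 0.170189

Final: 0.170189


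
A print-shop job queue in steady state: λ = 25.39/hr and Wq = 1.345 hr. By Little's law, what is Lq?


Lq = λWq = 25.39·1.345 = 34.1495

Final: 34.1495


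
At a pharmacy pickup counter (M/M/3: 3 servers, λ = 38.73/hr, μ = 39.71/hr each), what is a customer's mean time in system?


a = 0.9753; ρ = 0.3251; P₀ = 0.373126
Lq = P₀·a^c·ρ/(c!(1−ρ)²) = 0.04118
Wq = Lq/λ = 0.04118/38.73 = 0.001063 hr
W = Wq + 1/μ = 0.001063 + 0.02518 = 0.02625 hr

Final: 0.02625 hr


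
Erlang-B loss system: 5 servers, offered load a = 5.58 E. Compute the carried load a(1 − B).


B(5,5.58) = 0.330066 (Erlang-B)
Carried load = a(1 − B) = 5.58·(1 − 0.330066) = 5.58·0.669934 = 3.7382 E

Final: 3.7382 Erlangs


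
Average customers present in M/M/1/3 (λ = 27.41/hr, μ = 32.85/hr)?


ρ = 27.41/32.85 = 0.8344
L = ρ[1 − (K+1)ρ^K + Kρ^(K+1)] / [(1−ρ)(1−ρ^(K+1))]
Numerator: 0.8344·(1 − 4·0.580926 + 3·0.484724) = 0.108862
Denominator: (0.1656)·(0.515276) = 0.085330
L = 0.108862/0.085330 = 1.2758

Final: 1.2758


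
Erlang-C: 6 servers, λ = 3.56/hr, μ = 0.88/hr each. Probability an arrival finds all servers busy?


a = λ/μ = 4.0455; ρ = a/6 = 0.6742
P₀ = 0.015838 (from M/M/c formula)
C(c,a) = [a^c/(c!(1−ρ))]·P₀ = [4383.32785/(720·0.3258)]·0.015838
= 18.68861·0.015838 = 0.295984

Final: 0.295984


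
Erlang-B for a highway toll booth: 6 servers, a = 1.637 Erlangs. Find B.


B(c,a) = (a^c/c!) / Σ_{k=0}^{c} a^k/k!
a^6/6! = 0.026728
Σ terms (k=0..6): 1.00000 + 1.63700 + 1.33988 + 0.73113 + 0.29922 + 0.09796 + 0.02673 = 5.131920
B = 0.026728/5.131920 = 0.005208

Final: 0.005208


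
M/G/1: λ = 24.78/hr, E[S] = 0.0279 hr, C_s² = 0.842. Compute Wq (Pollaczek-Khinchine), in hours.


ρ = λ·E[S] = 24.78·0.0279 = 0.6914
E[S²] = E[S]²(1+C_s²) = 0.0279²·(1+0.842) = 0.001434
Wq = λ·E[S²]/(2(1−ρ)) = 24.78·0.001434/(2·0.3086) = 0.05756 hr

Final: 0.05756 hr


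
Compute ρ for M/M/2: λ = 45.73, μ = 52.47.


ρ = λ/(cμ) = 45.73/(2·52.47) = 45.73/104.94 = 0.4358

Final: 0.4358


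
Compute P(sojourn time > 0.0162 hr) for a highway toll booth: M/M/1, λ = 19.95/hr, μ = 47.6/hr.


W ~ Exponential(μ−λ) for M/M/1.
μ − λ = 47.6 − 19.95 = 27.6500
P(W > t) = e^{−(μ−λ)t} = e^{−0.4479} = 0.638949

Final: 0.638949


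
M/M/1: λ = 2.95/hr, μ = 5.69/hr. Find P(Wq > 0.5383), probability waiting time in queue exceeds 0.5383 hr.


ρ = 2.95/5.69 = 0.5185
P(Wq > t) = ρ·e^{−(μ−λ)t} = 0.5185·e^{−1.4749}
= 0.5185·0.228792 = 0.118618

Final: 0.118618


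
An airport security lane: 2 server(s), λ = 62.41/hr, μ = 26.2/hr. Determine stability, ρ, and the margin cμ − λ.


Total capacity cμ = 2·26.2 = 52.40/hr
ρ = λ/(cμ) = 62.41/52.40 = 1.1910
Stable ⇔ ρ < 1: NO
Spare capacity = cμ − λ = 52.40 − 62.41 = -10.01/hr

Final: ρ = 1.1910; unstable; margin = -10.01/hr


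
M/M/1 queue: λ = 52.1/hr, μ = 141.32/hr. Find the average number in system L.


ρ = λ/μ = 52.1/141.32 = 0.3687
L = ρ/(1−ρ) = 0.3687/(1 − 0.3687) = 0.3687/0.6313 = 0.5839

Final: 0.5839


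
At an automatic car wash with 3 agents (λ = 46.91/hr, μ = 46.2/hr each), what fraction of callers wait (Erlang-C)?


a = λ/μ = 1.0154; ρ = a/3 = 0.3385
P₀ = 0.357835 (from M/M/c formula)
C(c,a) = [a^c/(c!(1−ρ))]·P₀ = [1.04682/(6·0.6615)]·0.357835
= 0.26373·0.357835 = 0.094372

Final: 0.094372


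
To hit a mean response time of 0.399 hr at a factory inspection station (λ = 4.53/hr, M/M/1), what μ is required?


W = 1/(μ−λ) ⇒ μ − λ = 1/W = 1/0.399 = 2.5063
μ = λ + 1/W = 4.53 + 2.5063 = 7.0363 per hr

Final: 7.0363 /hr


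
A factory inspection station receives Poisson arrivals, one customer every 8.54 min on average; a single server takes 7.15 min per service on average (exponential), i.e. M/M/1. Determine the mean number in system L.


λ = 60/8.54 = 7.0258 /hr
μ = 60/7.15 = 8.3916 /hr
ρ = λ/μ = 7.0258/8.3916 = 0.8372
L = ρ/(1−ρ) = 0.8372/0.1628 = 5.1439

Final: 5.1439


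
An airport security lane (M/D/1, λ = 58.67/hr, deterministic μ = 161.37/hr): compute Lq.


ρ = 58.67/161.37 = 0.3636
M/D/1: Lq = ρ²/(2(1−ρ)) = 0.1322/(2·0.6364) = 0.10385

Final: 0.10385


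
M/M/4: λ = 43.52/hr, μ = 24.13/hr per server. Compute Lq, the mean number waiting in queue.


a = λ/μ = 1.8036; ρ = a/4 = 0.4509
P₀ = 0.161013
Lq = P₀·a^c·ρ / (c!·(1−ρ)²) = 0.161013·10.58099·0.4509/(24·0.30152)
= 0.10615

Final: 0.10615


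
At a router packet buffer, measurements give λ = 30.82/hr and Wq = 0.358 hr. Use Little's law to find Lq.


Lq = λWq = 30.82·0.358 = 11.0336

Final: 11.0336


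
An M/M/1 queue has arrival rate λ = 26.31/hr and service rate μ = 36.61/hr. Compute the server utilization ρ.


ρ = λ/μ = 26.31/36.61 = 0.7187

Final: 0.7187


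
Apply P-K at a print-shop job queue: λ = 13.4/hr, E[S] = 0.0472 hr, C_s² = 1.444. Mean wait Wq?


ρ = λ·E[S] = 13.4·0.0472 = 0.6325
E[S²] = E[S]²(1+C_s²) = 0.0472²·(1+1.444) = 0.005445
Wq = λ·E[S²]/(2(1−ρ)) = 13.4·0.005445/(2·0.3675) = 0.09926 hr

Final: 0.09926 hr


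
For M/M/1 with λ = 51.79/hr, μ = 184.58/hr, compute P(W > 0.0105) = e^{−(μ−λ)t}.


W ~ Exponential(μ−λ) for M/M/1.
μ − λ = 184.58 − 51.79 = 132.7900
P(W > t) = e^{−(μ−λ)t} = e^{−1.3943} = 0.248008

Final: 0.248008


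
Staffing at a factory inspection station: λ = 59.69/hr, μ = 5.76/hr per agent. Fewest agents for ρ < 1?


Stability requires cμ > λ ⇔ c > λ/μ.
λ/μ = 59.69/5.76 = 10.3628
Minimum integer c = ⌊10.3628⌋ + 1 = 11
Check: 11·5.76 = 63.36 > 59.69, while 10·5.76 = 57.60 ≤ 59.69

Final: 11 servers


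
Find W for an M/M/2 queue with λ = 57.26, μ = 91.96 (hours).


a = 0.6227; ρ = 0.3113; P₀ = 0.525168
Lq = P₀·a^c·ρ/(c!(1−ρ)²) = 0.06683
Wq = Lq/λ = 0.06683/57.26 = 0.001167 hr
W = Wq + 1/μ = 0.001167 + 0.01087 = 0.01204 hr

Final: 0.01204 hr


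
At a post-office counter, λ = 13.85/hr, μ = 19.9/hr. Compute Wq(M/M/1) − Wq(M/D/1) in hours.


ρ = 13.85/19.9 = 0.6960
Wq(M/M/1) = ρ/(μ−λ) = 0.6960/6.05 = 0.11504 hr
Wq(M/D/1) = ρ/(2(μ−λ)) = 0.05752 hr
Savings = 0.11504 − 0.05752 = 0.05752 hr

Final: 0.05752 hr


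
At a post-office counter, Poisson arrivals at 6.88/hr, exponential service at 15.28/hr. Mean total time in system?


W = 1/(μ−λ) = 1/(15.28 − 6.88) = 1/8.40 = 0.1190 hr

Final: 0.1190 hr


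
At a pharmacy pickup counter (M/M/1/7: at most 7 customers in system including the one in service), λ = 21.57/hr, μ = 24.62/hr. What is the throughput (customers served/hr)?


ρ = 0.8761; P_K = (1−ρ)ρ^7/(1−ρ^8) = 0.075183
λ_eff = λ(1 − P_K) = 21.57·(1 − 0.075183) = 21.57·0.924817 = 19.9483 /hr

Final: 19.9483 /hr


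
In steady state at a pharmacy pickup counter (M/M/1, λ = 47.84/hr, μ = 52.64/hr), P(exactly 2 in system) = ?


ρ = 47.84/52.64 = 0.9088
P_n = (1−ρ)·ρ^n = (1 − 0.9088)·0.9088^2 = 0.09119·0.825944 = 0.075314

Final: 0.075314


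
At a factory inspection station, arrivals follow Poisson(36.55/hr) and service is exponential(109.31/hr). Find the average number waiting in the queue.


ρ = 36.55/109.31 = 0.3344
Lq = ρ²/(1−ρ) = 0.1118/0.6656 = 0.1680

Final: 0.1680


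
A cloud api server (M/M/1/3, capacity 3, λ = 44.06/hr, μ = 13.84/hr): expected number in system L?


ρ = 44.06/13.84 = 3.1835
L = ρ[1 − (K+1)ρ^K + Kρ^(K+1)] / [(1−ρ)(1−ρ^(K+1))]
Numerator: 3.1835·(1 − 4·32.264520 + 3·102.714939) = 573.310808
Denominator: (-2.1835)·(-101.714939) = 222.097214
L = 573.310808/222.097214 = 2.5814

Final: 2.5814


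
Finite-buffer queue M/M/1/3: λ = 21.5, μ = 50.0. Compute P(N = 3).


ρ = λ/μ = 21.5/50.0 = 0.4300
P_K = (1−ρ)ρ^K/(1−ρ^(K+1)) = (0.5700·0.079507)/(1 − 0.034188)
= 0.045319/0.965812 = 0.046923

Final: 0.046923


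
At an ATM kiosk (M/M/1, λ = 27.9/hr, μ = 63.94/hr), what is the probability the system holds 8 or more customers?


ρ = 27.9/63.94 = 0.4363
P(N ≥ n) = ρ^n = 0.4363^8 = 0.001314

Final: 0.001314


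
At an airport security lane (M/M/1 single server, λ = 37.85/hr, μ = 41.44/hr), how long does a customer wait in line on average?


ρ = 37.85/41.44 = 0.9134
Wq = ρ/(μ−λ) = 0.9134/(41.44 − 37.85) = 0.9134/3.59 = 0.2544 hr

Final: 0.2544 hr


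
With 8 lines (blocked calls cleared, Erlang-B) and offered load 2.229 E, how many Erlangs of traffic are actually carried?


B(8,2.229) = 0.001628 (Erlang-B)
Carried load = a(1 − B) = 2.229·(1 − 0.001628) = 2.229·0.998372 = 2.2254 E

Final: 2.2254 Erlangs


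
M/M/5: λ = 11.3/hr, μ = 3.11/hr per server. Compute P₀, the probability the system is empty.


a = λ/μ = 11.3/3.11 = 3.6334; ρ = a/c = 0.7267
Σ_{k=0}^{4} a^k/k! (terms k=0..4) = 1.00000 + 3.63344 + 6.60094 + 7.99471 + 7.26208 = 26.49118
Tail: a^5/(5!(1−ρ)) = 633.27198/(120·0.2733) = 19.30859
P₀ = 1/(26.49118 + 19.30859) = 1/45.79977 = 0.021834

Final: 0.021834


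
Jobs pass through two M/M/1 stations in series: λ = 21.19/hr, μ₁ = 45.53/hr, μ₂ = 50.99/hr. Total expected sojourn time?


Each node sees arrival rate λ = 21.19/hr (tandem ⇒ throughput preserved).
W₁ = 1/(μ₁−λ) = 1/(45.53−21.19) = 0.04108 hr
W₂ = 1/(μ₂−λ) = 1/(50.99−21.19) = 0.03356 hr
W_total = W₁ + W₂ = 0.04108 + 0.03356 = 0.07464 hr

Final: 0.07464 hr


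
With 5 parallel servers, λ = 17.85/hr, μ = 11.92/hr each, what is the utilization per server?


ρ = λ/(cμ) = 17.85/(5·11.92) = 17.85/59.60 = 0.2995

Final: 0.2995


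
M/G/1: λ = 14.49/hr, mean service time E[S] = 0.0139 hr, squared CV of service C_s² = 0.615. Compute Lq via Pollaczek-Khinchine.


ρ = λ·E[S] = 14.49·0.0139 = 0.2014
Lq = ρ²(1+C_s²)/(2(1−ρ)) = 0.04057·(1+0.615)/(2·0.7986)
= 0.04057·1.6150/1.5972 = 0.04102

Final: 0.04102


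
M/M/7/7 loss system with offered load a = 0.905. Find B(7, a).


B(c,a) = (a^c/c!) / Σ_{k=0}^{c} a^k/k!
a^7/7! = 0.00009865
Σ terms (k=0..7): 1.00000 + 0.90500 + 0.40951 + 0.12354 + 0.02795 + 0.005059 + 0.0007631 + 0.00009865 = 2.471920
B = 0.00009865/2.471920 = 0.00003991

Final: 0.00003991


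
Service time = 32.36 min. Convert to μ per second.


μ = 1/(service time) in consistent units.
1 second = 0.0166667 min, so μ = 0.0166667/32.36 = 0.0005150 per second

Final: 0.0005150 /sec


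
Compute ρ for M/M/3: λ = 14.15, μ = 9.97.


ρ = λ/(cμ) = 14.15/(3·9.97) = 14.15/29.91 = 0.4731

Final: 0.4731


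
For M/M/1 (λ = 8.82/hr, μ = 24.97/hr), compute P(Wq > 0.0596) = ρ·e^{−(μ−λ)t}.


ρ = 8.82/24.97 = 0.3532
P(Wq > t) = ρ·e^{−(μ−λ)t} = 0.3532·e^{−0.9625}
= 0.3532·0.381922 = 0.134904

Final: 0.134904


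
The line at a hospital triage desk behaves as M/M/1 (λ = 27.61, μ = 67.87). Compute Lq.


ρ = 27.61/67.87 = 0.4068
Lq = ρ²/(1−ρ) = 0.1655/0.5932 = 0.2790

Final: 0.2790


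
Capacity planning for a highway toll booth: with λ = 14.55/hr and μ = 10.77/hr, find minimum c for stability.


Stability requires cμ > λ ⇔ c > λ/μ.
λ/μ = 14.55/10.77 = 1.3510
Minimum integer c = ⌊1.3510⌋ + 1 = 2
Check: 2·10.77 = 21.54 > 14.55, while 1·10.77 = 10.77 ≤ 14.55

Final: 2 servers


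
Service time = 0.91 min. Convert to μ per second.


μ = 1/(service time) in consistent units.
1 second = 0.0166667 min, so μ = 0.0166667/0.91 = 0.01832 per second

Final: 0.01832 /sec


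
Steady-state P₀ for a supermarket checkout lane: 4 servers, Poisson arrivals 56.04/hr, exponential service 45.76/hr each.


a = λ/μ = 56.04/45.76 = 1.2247; ρ = a/c = 0.3062
Σ_{k=0}^{3} a^k/k! (terms k=0..3) = 1.00000 + 1.22465 + 0.74988 + 0.30612 = 3.28065
Tail: a^4/(4!(1−ρ)) = 2.24931/(24·0.6938) = 0.13508
P₀ = 1/(3.28065 + 0.13508) = 1/3.41573 = 0.292764

Final: 0.292764


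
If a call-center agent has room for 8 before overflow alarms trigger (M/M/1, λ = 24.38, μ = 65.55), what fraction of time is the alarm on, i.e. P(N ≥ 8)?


ρ = 24.38/65.55 = 0.3719
P(N ≥ n) = ρ^n = 0.3719^8 = 0.0003662

Final: 0.0003662


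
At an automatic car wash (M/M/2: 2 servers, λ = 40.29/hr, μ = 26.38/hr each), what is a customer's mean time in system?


a = 1.5273; ρ = 0.7636; P₀ = 0.134014
Lq = P₀·a^c·ρ/(c!(1−ρ)²) = 2.13665
Wq = Lq/λ = 2.13665/40.29 = 0.05303 hr
W = Wq + 1/μ = 0.05303 + 0.03791 = 0.09094 hr

Final: 0.09094 hr


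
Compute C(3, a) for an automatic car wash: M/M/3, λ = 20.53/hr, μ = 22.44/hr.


a = λ/μ = 0.9149; ρ = a/3 = 0.3050
P₀ = 0.397295 (from M/M/c formula)
C(c,a) = [a^c/(c!(1−ρ))]·P₀ = [0.76577/(6·0.6950)]·0.397295
= 0.18363·0.397295 = 0.072954

Final: 0.072954


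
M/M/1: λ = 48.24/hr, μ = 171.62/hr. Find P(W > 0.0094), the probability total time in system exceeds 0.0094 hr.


W ~ Exponential(μ−λ) for M/M/1.
μ − λ = 171.62 − 48.24 = 123.3800
P(W > t) = e^{−(μ−λ)t} = e^{−1.1598} = 0.313558

Final: 0.313558


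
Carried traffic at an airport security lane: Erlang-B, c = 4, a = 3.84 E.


B(4,3.84) = 0.295011 (Erlang-B)
Carried load = a(1 − B) = 3.84·(1 − 0.295011) = 3.84·0.704989 = 2.7072 E

Final: 2.7072 Erlangs


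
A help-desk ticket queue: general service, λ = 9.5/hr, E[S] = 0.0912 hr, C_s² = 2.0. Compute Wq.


ρ = λ·E[S] = 9.5·0.0912 = 0.8664
E[S²] = E[S]²(1+C_s²) = 0.0912²·(1+2.0) = 0.024952
Wq = λ·E[S²]/(2(1−ρ)) = 9.5·0.024952/(2·0.1336) = 0.88715 hr

Final: 0.88715 hr


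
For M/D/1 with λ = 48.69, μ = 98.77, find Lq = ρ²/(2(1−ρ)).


ρ = 48.69/98.77 = 0.4930
M/D/1: Lq = ρ²/(2(1−ρ)) = 0.2430/(2·0.5070) = 0.23964

Final: 0.23964


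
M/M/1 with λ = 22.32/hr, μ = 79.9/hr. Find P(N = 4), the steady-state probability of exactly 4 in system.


ρ = 22.32/79.9 = 0.2793
P_n = (1−ρ)·ρ^n = (1 − 0.2793)·0.2793^4 = 0.7207·0.006090 = 0.004388

Final: 0.004388


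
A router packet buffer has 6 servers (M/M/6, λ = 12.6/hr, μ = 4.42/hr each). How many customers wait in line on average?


a = λ/μ = 2.8507; ρ = a/6 = 0.4751
P₀ = 0.057093
Lq = P₀·a^c·ρ / (c!·(1−ρ)²) = 0.057093·536.64817·0.4751/(720·0.27551)
= 0.07339

Final: 0.07339
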